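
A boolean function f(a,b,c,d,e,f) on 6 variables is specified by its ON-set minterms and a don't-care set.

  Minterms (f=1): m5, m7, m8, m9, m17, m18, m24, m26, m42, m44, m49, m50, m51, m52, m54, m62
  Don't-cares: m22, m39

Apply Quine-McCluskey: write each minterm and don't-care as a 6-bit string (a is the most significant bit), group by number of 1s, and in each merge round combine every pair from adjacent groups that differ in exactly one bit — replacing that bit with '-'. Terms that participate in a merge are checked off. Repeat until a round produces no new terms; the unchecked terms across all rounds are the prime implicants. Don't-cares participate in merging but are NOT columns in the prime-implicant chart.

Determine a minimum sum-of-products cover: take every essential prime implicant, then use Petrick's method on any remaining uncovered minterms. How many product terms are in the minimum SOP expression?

size-2^0 implicants → 000101(✓)  000111(✓)  001000(✓)  001001(✓)  010001(✓)  010010(✓)  010110(✓)  011000(✓)  011010(✓)  100111(✓)  101010  101100  110001(✓)  110010(✓)  110011(✓)  110100(✓)  110110(✓)  111110(✓)
size-2^1 implicants → -00111  -10001  -10010(✓)  -10110(✓)  0-1000  0001-1  00100-  01-010  010-10(✓)  0110-0  11-110  110-10(✓)  1100-1  11001-  1101-0
size-2^2 implicants → -10-10
Unchecked terms (primes): -00111, -10-10, -10001, 0-1000, 0001-1, 00100-, 01-010, 0110-0, 101010, 101100, 11-110, 1100-1, 11001-, 1101-0
Minterm coverage:
  m5 ⊆ 0001-1 [E]
  m7 ⊆ -00111,0001-1
  m8 ⊆ 0-1000,00100-
  m9 ⊆ 00100- [E]
  m17 ⊆ -10001 [E]
  m18 ⊆ -10-10,01-010
  m24 ⊆ 0-1000,0110-0
  m26 ⊆ 01-010,0110-0
  m42 ⊆ 101010 [E]
  m44 ⊆ 101100 [E]
  m49 ⊆ -10001,1100-1
  m50 ⊆ -10-10,11001-
  m51 ⊆ 1100-1,11001-
  m52 ⊆ 1101-0 [E]
  m54 ⊆ -10-10,11-110,1101-0
  m62 ⊆ 11-110 [E]
E = {-10001, 0001-1, 00100-, 101010, 101100, 11-110, 1101-0}
Petrick residual → -10-10, 0110-0, 1100-1
Cover = bc'ef' + bc'd'e'f + a'b'c'df + a'b'cd'e' + a'bcd'f' + ab'cd'ef' + ab'cde'f' + abdef' + abc'd'f + abc'df'  |cover|=10

10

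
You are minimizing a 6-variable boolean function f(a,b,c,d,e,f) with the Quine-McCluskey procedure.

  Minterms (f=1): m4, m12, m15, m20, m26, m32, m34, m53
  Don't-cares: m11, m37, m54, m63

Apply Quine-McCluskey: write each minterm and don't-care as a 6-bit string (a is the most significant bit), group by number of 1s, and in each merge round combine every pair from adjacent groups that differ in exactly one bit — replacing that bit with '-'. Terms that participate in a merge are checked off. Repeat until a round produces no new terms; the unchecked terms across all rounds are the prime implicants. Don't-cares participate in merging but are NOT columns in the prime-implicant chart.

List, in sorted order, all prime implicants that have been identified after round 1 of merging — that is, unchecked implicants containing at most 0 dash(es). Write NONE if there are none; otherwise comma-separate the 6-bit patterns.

011010, 110110, 111111

[col 0] 000100*, 001011*, 001100*, 001111*, 010100*, 011010, 100000*, 100010*, 100101*, 110101*, 110110, 111111
[col 1] 0-0100, 00-100, 001-11, 1-0101, 1000-0
Prime implicants: 0-0100, 00-100, 001-11, 011010, 1-0101, 1000-0, 110110, 111111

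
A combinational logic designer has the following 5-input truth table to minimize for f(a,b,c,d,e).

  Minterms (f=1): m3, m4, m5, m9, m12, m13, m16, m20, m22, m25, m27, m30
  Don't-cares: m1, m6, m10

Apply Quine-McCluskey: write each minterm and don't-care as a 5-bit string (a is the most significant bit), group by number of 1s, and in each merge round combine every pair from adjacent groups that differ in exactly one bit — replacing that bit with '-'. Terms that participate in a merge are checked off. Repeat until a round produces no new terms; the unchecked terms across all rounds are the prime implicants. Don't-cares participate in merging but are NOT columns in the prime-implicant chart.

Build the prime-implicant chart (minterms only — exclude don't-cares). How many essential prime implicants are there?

5

[col 0] 00001*, 00011*, 00100*, 00101*, 00110*, 01001*, 01010, 01100*, 01101*, 10000*, 10100*, 10110*, 11001*, 11011*, 11110*
[col 1] -0100*, -0110*, -1001, 0-001*, 0-100*, 0-101*, 00-01*, 000-1, 001-0*, 0010-*, 01-01*, 0110-*, 1-110, 10-00, 101-0*, 110-1
[col 2] -01-0, 0--01, 0-10-
Prime implicants: -01-0, -1001, 0--01, 0-10-, 000-1, 01010, 1-110, 10-00, 110-1
PI chart (minterm → PIs covering it):
  3 | 000-1  (sole → essential)
  4 | -01-0,0-10-
  5 | 0--01,0-10-
  9 | -1001,0--01
  12 | 0-10-  (sole → essential)
  13 | 0--01,0-10-
  16 | 10-00  (sole → essential)
  20 | -01-0,10-00
  22 | -01-0,1-110
  25 | -1001,110-1
  27 | 110-1  (sole → essential)
  30 | 1-110  (sole → essential)
Essential prime implicants: 0-10-, 000-1, 1-110, 10-00, 110-1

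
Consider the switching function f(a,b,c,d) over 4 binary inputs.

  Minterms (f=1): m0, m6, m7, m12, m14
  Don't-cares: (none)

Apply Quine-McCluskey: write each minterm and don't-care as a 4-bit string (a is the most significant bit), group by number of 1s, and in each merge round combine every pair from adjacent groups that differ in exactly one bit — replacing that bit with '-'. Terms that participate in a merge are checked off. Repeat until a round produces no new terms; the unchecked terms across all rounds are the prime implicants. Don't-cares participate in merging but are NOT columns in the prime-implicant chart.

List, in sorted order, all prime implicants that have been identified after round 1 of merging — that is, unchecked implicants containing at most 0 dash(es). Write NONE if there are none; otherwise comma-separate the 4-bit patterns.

0000

size-2^0 implicants → 0000  0110(✓)  0111(✓)  1100(✓)  1110(✓)
size-2^1 implicants → -110  011-  11-0
Unchecked terms (primes): -110, 0000, 011-, 11-0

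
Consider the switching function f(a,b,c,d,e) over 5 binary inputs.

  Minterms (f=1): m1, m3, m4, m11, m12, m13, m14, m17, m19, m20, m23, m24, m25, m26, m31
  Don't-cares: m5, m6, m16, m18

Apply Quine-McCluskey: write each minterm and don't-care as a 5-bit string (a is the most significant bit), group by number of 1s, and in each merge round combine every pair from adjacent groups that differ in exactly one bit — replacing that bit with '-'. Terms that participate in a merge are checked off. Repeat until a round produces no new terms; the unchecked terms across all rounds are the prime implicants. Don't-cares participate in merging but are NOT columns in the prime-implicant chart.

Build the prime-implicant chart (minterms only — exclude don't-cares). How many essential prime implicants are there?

Round 0: 00001✓ 00011✓ 00100✓ 00101✓ 00110✓ 01011✓ 01100✓ 01101✓ 01110✓ 10000✓ 10001✓ 10010✓ 10011✓ 10100✓ 10111✓ 11000✓ 11001✓ 11010✓ 11111✓
Round 1: -0001✓ -0011✓ -0100 0-011 0-100✓ 0-101✓ 0-110✓ 00-01 000-1✓ 001-0✓ 0010-✓ 011-0✓ 0110-✓ 1-000✓ 1-001✓ 1-010✓ 1-111 10-00 10-11 100-0✓ 100-1✓ 1000-✓ 1001-✓ 110-0✓ 1100-✓
Round 2: -00-1 0-1-0 0-10- 1-0-0 1-00- 100--
PIs = {-00-1, -0100, 0-011, 0-1-0, 0-10-, 00-01, 1-0-0, 1-00-, 1-111, 10-00, 10-11, 100--}
Coverage chart:
  m1: -00-1,00-01
  m3: -00-1,0-011
  m4: -0100,0-1-0,0-10-
  m11: 0-011 ←essential
  m12: 0-1-0,0-10-
  m13: 0-10- ←essential
  m14: 0-1-0 ←essential
  m17: -00-1,1-00-,100--
  m19: -00-1,10-11,100--
  m20: -0100,10-00
  m23: 1-111,10-11
  m24: 1-0-0,1-00-
  m25: 1-00- ←essential
  m26: 1-0-0 ←essential
  m31: 1-111 ←essential
Essential: 0-011, 0-1-0, 0-10-, 1-0-0, 1-00-, 1-111

6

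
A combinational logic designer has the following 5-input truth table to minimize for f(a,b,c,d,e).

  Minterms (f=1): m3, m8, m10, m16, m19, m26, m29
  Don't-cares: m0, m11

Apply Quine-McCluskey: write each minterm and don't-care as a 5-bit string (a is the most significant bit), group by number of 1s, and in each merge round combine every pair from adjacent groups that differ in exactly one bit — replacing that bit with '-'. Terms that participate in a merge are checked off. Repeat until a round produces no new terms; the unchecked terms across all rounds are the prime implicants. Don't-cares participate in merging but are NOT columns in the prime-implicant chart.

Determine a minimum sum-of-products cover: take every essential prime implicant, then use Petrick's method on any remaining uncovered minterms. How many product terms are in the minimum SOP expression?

Round 0: 00000✓ 00011✓ 01000✓ 01010✓ 01011✓ 10000✓ 10011✓ 11010✓ 11101
Round 1: -0000 -0011 -1010 0-000 0-011 010-0 0101-
PIs = {-0000, -0011, -1010, 0-000, 0-011, 010-0, 0101-, 11101}
Coverage chart:
  m3: -0011,0-011
  m8: 0-000,010-0
  m10: -1010,010-0,0101-
  m16: -0000 ←essential
  m19: -0011 ←essential
  m26: -1010 ←essential
  m29: 11101 ←essential
Essential: -0000, -0011, -1010, 11101
Petrick residual → 0-000
Min cover (5 terms): b'c'd'e' + b'c'de + bc'de' + a'c'd'e' + abcd'e

5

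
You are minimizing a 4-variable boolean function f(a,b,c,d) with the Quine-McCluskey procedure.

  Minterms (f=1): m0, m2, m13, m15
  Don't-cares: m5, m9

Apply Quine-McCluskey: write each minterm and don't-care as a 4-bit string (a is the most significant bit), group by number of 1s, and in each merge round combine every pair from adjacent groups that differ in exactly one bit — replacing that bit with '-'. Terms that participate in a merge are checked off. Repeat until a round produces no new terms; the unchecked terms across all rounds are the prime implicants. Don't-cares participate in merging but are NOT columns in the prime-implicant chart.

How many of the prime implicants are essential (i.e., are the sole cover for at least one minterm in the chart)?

2

[col 0] 0000*, 0010*, 0101*, 1001*, 1101*, 1111*
[col 1] -101, 00-0, 1-01, 11-1
Prime implicants: -101, 00-0, 1-01, 11-1
PI chart (minterm → PIs covering it):
  0 | 00-0  (sole → essential)
  2 | 00-0  (sole → essential)
  13 | -101,1-01,11-1
  15 | 11-1  (sole → essential)
Essential prime implicants: 00-0, 11-1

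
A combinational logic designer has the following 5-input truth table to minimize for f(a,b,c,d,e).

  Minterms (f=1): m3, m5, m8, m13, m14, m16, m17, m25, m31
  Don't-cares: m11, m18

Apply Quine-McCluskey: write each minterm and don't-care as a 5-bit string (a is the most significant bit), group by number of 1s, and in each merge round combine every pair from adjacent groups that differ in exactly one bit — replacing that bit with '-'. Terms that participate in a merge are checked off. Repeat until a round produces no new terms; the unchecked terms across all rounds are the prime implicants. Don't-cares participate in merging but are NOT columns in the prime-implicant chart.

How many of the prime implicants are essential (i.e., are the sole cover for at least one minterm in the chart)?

6

Round 0: 00011✓ 00101✓ 01000 01011✓ 01101✓ 01110 10000✓ 10001✓ 10010✓ 11001✓ 11111
Round 1: 0-011 0-101 1-001 100-0 1000-
PIs = {0-011, 0-101, 01000, 01110, 1-001, 100-0, 1000-, 11111}
Coverage chart:
  m3: 0-011 ←essential
  m5: 0-101 ←essential
  m8: 01000 ←essential
  m13: 0-101 ←essential
  m14: 01110 ←essential
  m16: 100-0,1000-
  m17: 1-001,1000-
  m25: 1-001 ←essential
  m31: 11111 ←essential
Essential: 0-011, 0-101, 01000, 01110, 1-001, 11111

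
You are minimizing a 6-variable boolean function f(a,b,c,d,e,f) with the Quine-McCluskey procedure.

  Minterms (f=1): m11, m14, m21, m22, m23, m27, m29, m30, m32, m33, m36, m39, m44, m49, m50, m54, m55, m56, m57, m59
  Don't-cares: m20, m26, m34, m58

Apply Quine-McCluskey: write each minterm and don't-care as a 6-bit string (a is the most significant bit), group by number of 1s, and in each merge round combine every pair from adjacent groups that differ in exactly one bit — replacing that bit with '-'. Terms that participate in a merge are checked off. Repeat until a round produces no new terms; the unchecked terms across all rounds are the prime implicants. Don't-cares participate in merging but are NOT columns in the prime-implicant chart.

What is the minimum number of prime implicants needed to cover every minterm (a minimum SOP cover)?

10

size-2^0 implicants → 001011(✓)  001110(✓)  010100(✓)  010101(✓)  010110(✓)  010111(✓)  011010(✓)  011011(✓)  011101(✓)  011110(✓)  100000(✓)  100001(✓)  100010(✓)  100100(✓)  100111(✓)  101100(✓)  110001(✓)  110010(✓)  110110(✓)  110111(✓)  111000(✓)  111001(✓)  111010(✓)  111011(✓)
size-2^1 implicants → -10110(✓)  -10111(✓)  -11010(✓)  -11011(✓)  0-1011  0-1110  01-101  01-110  0101-0(✓)  0101-1(✓)  01010-(✓)  01011-(✓)  011-10  01101-(✓)  1-0001  1-0010  1-0111  10-100  100-00  1000-0  10000-  11-001  11-010  110-10  11011-(✓)  1110-0(✓)  1110-1(✓)  11100-(✓)  11101-(✓)
size-2^2 implicants → -1011-  -1101-  0101--  1110--
Unchecked terms (primes): -1011-, -1101-, 0-1011, 0-1110, 01-101, 01-110, 0101--, 011-10, 1-0001, 1-0010, 1-0111, 10-100, 100-00, 1000-0, 10000-, 11-001, 11-010, 110-10, 1110--
Minterm coverage:
  m11 ⊆ 0-1011 [E]
  m14 ⊆ 0-1110 [E]
  m21 ⊆ 01-101,0101--
  m22 ⊆ -1011-,01-110,0101--
  m23 ⊆ -1011-,0101--
  m27 ⊆ -1101-,0-1011
  m29 ⊆ 01-101 [E]
  m30 ⊆ 0-1110,01-110,011-10
  m32 ⊆ 100-00,1000-0,10000-
  m33 ⊆ 1-0001,10000-
  m36 ⊆ 10-100,100-00
  m39 ⊆ 1-0111 [E]
  m44 ⊆ 10-100 [E]
  m49 ⊆ 1-0001,11-001
  m50 ⊆ 1-0010,11-010,110-10
  m54 ⊆ -1011-,110-10
  m55 ⊆ -1011-,1-0111
  m56 ⊆ 1110-- [E]
  m57 ⊆ 11-001,1110--
  m59 ⊆ -1101-,1110--
E = {0-1011, 0-1110, 01-101, 1-0111, 10-100, 1110--}
Petrick residual → -1011-, 1-0001, 1-0010, 100-00
Cover = bc'de + a'cd'ef + a'cdef' + a'bde'f + ac'd'e'f + ac'd'ef' + ac'def + ab'de'f' + ab'c'e'f' + abcd'  |cover|=10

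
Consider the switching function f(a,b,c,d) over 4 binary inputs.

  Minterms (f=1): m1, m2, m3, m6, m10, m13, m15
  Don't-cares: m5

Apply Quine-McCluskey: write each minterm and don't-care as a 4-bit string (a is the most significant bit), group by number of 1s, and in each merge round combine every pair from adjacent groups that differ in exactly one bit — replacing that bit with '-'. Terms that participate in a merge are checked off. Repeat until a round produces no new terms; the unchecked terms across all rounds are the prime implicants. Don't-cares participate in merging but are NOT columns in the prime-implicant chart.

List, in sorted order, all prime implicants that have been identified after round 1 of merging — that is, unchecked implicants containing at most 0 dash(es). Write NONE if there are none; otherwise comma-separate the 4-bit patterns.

Round 0: 0001✓ 0010✓ 0011✓ 0101✓ 0110✓ 1010✓ 1101✓ 1111✓
Round 1: -010 -101 0-01 0-10 00-1 001- 11-1
PIs = {-010, -101, 0-01, 0-10, 00-1, 001-, 11-1}

NONE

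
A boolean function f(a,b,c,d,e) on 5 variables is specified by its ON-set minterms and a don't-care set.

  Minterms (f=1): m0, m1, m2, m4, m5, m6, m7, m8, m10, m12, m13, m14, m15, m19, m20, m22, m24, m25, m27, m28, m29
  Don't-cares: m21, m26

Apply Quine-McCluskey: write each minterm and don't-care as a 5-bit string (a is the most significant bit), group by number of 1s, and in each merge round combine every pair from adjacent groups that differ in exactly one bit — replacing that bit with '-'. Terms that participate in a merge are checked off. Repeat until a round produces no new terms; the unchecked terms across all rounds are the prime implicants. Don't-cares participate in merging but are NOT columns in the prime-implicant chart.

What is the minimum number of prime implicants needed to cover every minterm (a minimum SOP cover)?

Round 0: 00000✓ 00001✓ 00010✓ 00100✓ 00101✓ 00110✓ 00111✓ 01000✓ 01010✓ 01100✓ 01101✓ 01110✓ 01111✓ 10011✓ 10100✓ 10101✓ 10110✓ 11000✓ 11001✓ 11010✓ 11011✓ 11100✓ 11101✓
Round 1: -0100✓ -0101✓ -0110✓ -1000✓ -1010✓ -1100✓ -1101✓ 0-000✓ 0-010✓ 0-100✓ 0-101✓ 0-110✓ 0-111✓ 00-00✓ 00-01✓ 00-10✓ 000-0✓ 0000-✓ 001-0✓ 001-1✓ 0010-✓ 0011-✓ 01-00✓ 01-10✓ 010-0✓ 011-0✓ 011-1✓ 0110-✓ 0111-✓ 1-011 1-100✓ 1-101✓ 101-0✓ 1010-✓ 11-00✓ 11-01✓ 110-0✓ 110-1✓ 1100-✓ 1101-✓ 1110-✓
Round 2: --100✓ --101✓ -01-0 -010-✓ -1-00 -10-0 -110-✓ 0--00✓ 0--10✓ 0-0-0✓ 0-1-0✓ 0-1-1✓ 0-10-✓ 0-11-✓ 00--0✓ 00-0- 001--✓ 01--0✓ 011--✓ 1-10-✓ 11-0- 110--
Round 3: --10- 0---0 0-1--
PIs = {--10-, -01-0, -1-00, -10-0, 0---0, 0-1--, 00-0-, 1-011, 11-0-, 110--}
Coverage chart:
  m0: 0---0,00-0-
  m1: 00-0- ←essential
  m2: 0---0 ←essential
  m4: --10-,-01-0,0---0,0-1--,00-0-
  m5: --10-,0-1--,00-0-
  m6: -01-0,0---0,0-1--
  m7: 0-1-- ←essential
  m8: -1-00,-10-0,0---0
  m10: -10-0,0---0
  m12: --10-,-1-00,0---0,0-1--
  m13: --10-,0-1--
  m14: 0---0,0-1--
  m15: 0-1-- ←essential
  m19: 1-011 ←essential
  m20: --10-,-01-0
  m22: -01-0 ←essential
  m24: -1-00,-10-0,11-0-,110--
  m25: 11-0-,110--
  m27: 1-011,110--
  m28: --10-,-1-00,11-0-
  m29: --10-,11-0-
Essential: -01-0, 0---0, 0-1--, 00-0-, 1-011
Petrick residual → 11-0-
Min cover (6 terms): b'ce' + a'e' + a'c + a'b'd' + ac'de + abd'

6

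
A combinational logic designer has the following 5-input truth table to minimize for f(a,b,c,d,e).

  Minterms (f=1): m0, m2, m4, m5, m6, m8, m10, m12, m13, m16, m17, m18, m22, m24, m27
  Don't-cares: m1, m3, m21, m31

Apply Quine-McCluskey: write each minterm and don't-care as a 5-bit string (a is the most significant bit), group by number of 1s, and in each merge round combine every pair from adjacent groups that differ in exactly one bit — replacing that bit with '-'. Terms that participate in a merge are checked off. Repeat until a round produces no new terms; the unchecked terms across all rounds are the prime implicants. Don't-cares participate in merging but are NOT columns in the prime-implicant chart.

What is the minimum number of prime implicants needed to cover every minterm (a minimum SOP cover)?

6

size-2^0 implicants → 00000(✓)  00001(✓)  00010(✓)  00011(✓)  00100(✓)  00101(✓)  00110(✓)  01000(✓)  01010(✓)  01100(✓)  01101(✓)  10000(✓)  10001(✓)  10010(✓)  10101(✓)  10110(✓)  11000(✓)  11011(✓)  11111(✓)
size-2^1 implicants → -0000(✓)  -0001(✓)  -0010(✓)  -0101(✓)  -0110(✓)  -1000(✓)  0-000(✓)  0-010(✓)  0-100(✓)  0-101(✓)  00-00(✓)  00-01(✓)  00-10(✓)  000-0(✓)  000-1(✓)  0000-(✓)  0001-(✓)  001-0(✓)  0010-(✓)  01-00(✓)  010-0(✓)  0110-(✓)  1-000(✓)  10-01(✓)  10-10(✓)  100-0(✓)  1000-(✓)  11-11
size-2^2 implicants → --000  -0-01  -0-10  -00-0  -000-  0--00  0-0-0  0-10-  00--0  00-0-  000--
Unchecked terms (primes): --000, -0-01, -0-10, -00-0, -000-, 0--00, 0-0-0, 0-10-, 00--0, 00-0-, 000--, 11-11
Minterm coverage:
  m0 ⊆ --000,-00-0,-000-,0--00,0-0-0,00--0,00-0-,000--
  m2 ⊆ -0-10,-00-0,0-0-0,00--0,000--
  m4 ⊆ 0--00,0-10-,00--0,00-0-
  m5 ⊆ -0-01,0-10-,00-0-
  m6 ⊆ -0-10,00--0
  m8 ⊆ --000,0--00,0-0-0
  m10 ⊆ 0-0-0 [E]
  m12 ⊆ 0--00,0-10-
  m13 ⊆ 0-10- [E]
  m16 ⊆ --000,-00-0,-000-
  m17 ⊆ -0-01,-000-
  m18 ⊆ -0-10,-00-0
  m22 ⊆ -0-10 [E]
  m24 ⊆ --000 [E]
  m27 ⊆ 11-11 [E]
E = {--000, -0-10, 0-0-0, 0-10-, 11-11}
Petrick residual → -0-01
Cover = c'd'e' + b'd'e + b'de' + a'c'e' + a'cd' + abde  |cover|=6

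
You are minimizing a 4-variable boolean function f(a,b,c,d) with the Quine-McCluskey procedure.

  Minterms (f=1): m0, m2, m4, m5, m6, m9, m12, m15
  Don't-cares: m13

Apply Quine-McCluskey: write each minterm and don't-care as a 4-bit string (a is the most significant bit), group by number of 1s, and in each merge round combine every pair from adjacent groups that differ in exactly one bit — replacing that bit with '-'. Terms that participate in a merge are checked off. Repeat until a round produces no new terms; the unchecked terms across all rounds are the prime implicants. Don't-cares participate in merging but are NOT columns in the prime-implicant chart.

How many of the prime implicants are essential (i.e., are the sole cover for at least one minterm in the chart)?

Round 0: 0000✓ 0010✓ 0100✓ 0101✓ 0110✓ 1001✓ 1100✓ 1101✓ 1111✓
Round 1: -100✓ -101✓ 0-00✓ 0-10✓ 00-0✓ 01-0✓ 010-✓ 1-01 11-1 110-✓
Round 2: -10- 0--0
PIs = {-10-, 0--0, 1-01, 11-1}
Coverage chart:
  m0: 0--0 ←essential
  m2: 0--0 ←essential
  m4: -10-,0--0
  m5: -10- ←essential
  m6: 0--0 ←essential
  m9: 1-01 ←essential
  m12: -10- ←essential
  m15: 11-1 ←essential
Essential: -10-, 0--0, 1-01, 11-1

4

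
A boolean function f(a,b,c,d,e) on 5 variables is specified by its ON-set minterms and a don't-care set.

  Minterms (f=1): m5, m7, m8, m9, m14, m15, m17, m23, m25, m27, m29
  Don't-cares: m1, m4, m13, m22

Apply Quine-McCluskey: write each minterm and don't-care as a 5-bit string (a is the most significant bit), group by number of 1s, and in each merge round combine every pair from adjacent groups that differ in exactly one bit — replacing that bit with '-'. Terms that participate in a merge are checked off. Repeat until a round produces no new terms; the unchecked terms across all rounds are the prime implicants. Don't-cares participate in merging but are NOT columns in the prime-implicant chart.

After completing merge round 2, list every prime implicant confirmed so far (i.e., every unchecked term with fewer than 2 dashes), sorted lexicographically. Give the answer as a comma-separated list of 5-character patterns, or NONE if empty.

-0111, 0010-, 0100-, 0111-, 1011-, 110-1

size-2^0 implicants → 00001(✓)  00100(✓)  00101(✓)  00111(✓)  01000(✓)  01001(✓)  01101(✓)  01110(✓)  01111(✓)  10001(✓)  10110(✓)  10111(✓)  11001(✓)  11011(✓)  11101(✓)
size-2^1 implicants → -0001(✓)  -0111  -1001(✓)  -1101(✓)  0-001(✓)  0-101(✓)  0-111(✓)  00-01(✓)  001-1(✓)  0010-  01-01(✓)  0100-  011-1(✓)  0111-  1-001(✓)  1011-  11-01(✓)  110-1
size-2^2 implicants → --001  -1-01  0--01  0-1-1
Unchecked terms (primes): --001, -0111, -1-01, 0--01, 0-1-1, 0010-, 0100-, 0111-, 1011-, 110-1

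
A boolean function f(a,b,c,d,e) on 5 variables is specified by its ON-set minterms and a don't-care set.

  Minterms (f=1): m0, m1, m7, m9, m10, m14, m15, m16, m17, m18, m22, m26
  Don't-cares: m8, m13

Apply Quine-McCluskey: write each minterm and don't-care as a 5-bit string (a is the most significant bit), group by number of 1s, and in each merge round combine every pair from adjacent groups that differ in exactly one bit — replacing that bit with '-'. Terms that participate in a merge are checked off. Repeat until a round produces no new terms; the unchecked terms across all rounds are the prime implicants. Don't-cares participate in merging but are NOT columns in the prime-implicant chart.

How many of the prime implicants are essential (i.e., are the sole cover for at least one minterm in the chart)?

size-2^0 implicants → 00000(✓)  00001(✓)  00111(✓)  01000(✓)  01001(✓)  01010(✓)  01101(✓)  01110(✓)  01111(✓)  10000(✓)  10001(✓)  10010(✓)  10110(✓)  11010(✓)
size-2^1 implicants → -0000(✓)  -0001(✓)  -1010  0-000(✓)  0-001(✓)  0-111  0000-(✓)  01-01  01-10  010-0  0100-(✓)  011-1  0111-  1-010  10-10  100-0  1000-(✓)
size-2^2 implicants → -000-  0-00-
Unchecked terms (primes): -000-, -1010, 0-00-, 0-111, 01-01, 01-10, 010-0, 011-1, 0111-, 1-010, 10-10, 100-0
Minterm coverage:
  m0 ⊆ -000-,0-00-
  m1 ⊆ -000-,0-00-
  m7 ⊆ 0-111 [E]
  m9 ⊆ 0-00-,01-01
  m10 ⊆ -1010,01-10,010-0
  m14 ⊆ 01-10,0111-
  m15 ⊆ 0-111,011-1,0111-
  m16 ⊆ -000-,100-0
  m17 ⊆ -000- [E]
  m18 ⊆ 1-010,10-10,100-0
  m22 ⊆ 10-10 [E]
  m26 ⊆ -1010,1-010
E = {-000-, 0-111, 10-10}

3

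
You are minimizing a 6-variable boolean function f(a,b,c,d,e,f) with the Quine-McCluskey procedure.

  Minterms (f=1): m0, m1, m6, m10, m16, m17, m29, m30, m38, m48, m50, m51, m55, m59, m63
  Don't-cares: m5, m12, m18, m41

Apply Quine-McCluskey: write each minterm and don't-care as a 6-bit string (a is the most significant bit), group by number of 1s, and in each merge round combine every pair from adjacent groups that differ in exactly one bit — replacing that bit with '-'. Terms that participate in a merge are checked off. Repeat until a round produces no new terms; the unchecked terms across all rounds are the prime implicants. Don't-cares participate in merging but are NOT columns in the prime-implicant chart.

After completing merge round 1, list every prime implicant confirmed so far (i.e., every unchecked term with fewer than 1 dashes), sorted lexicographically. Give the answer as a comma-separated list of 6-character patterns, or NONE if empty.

001010, 001100, 011101, 011110, 101001

size-2^0 implicants → 000000(✓)  000001(✓)  000101(✓)  000110(✓)  001010  001100  010000(✓)  010001(✓)  010010(✓)  011101  011110  100110(✓)  101001  110000(✓)  110010(✓)  110011(✓)  110111(✓)  111011(✓)  111111(✓)
size-2^1 implicants → -00110  -10000(✓)  -10010(✓)  0-0000(✓)  0-0001(✓)  000-01  00000-(✓)  0100-0(✓)  01000-(✓)  11-011(✓)  11-111(✓)  110-11(✓)  1100-0(✓)  11001-  111-11(✓)
size-2^2 implicants → -100-0  0-000-  11--11
Unchecked terms (primes): -00110, -100-0, 0-000-, 000-01, 001010, 001100, 011101, 011110, 101001, 11--11, 11001-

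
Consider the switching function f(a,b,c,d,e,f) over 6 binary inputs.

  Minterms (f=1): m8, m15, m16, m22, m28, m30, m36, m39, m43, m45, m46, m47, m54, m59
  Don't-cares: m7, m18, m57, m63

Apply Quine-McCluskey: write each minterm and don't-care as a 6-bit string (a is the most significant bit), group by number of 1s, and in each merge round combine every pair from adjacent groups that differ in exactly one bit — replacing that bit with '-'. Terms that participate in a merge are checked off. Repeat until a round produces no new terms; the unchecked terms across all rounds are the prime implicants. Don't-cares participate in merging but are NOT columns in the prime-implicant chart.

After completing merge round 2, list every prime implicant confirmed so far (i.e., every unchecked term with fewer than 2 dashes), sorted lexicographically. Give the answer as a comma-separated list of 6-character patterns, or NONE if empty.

Round 0: 000111✓ 001000 001111✓ 010000✓ 010010✓ 010110✓ 011100✓ 011110✓ 100100 100111✓ 101011✓ 101101✓ 101110✓ 101111✓ 110110✓ 111001✓ 111011✓ 111111✓
Round 1: -00111✓ -01111✓ -10110 00-111✓ 01-110 010-10 0100-0 0111-0 1-1011✓ 1-1111✓ 10-111✓ 101-11✓ 1011-1 10111- 111-11✓ 1110-1
Round 2: -0-111 1-1-11
PIs = {-0-111, -10110, 001000, 01-110, 010-10, 0100-0, 0111-0, 1-1-11, 100100, 1011-1, 10111-, 1110-1}

-10110, 001000, 01-110, 010-10, 0100-0, 0111-0, 100100, 1011-1, 10111-, 1110-1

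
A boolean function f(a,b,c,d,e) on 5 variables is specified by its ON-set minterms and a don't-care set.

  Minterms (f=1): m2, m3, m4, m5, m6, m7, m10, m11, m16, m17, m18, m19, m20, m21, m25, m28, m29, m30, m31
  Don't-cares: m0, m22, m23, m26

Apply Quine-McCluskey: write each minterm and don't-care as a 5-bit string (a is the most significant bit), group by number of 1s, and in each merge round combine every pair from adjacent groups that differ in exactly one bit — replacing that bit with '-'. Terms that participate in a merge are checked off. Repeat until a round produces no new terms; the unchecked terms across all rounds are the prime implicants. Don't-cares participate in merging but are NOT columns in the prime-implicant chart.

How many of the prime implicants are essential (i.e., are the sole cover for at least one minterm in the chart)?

Round 0: 00000✓ 00010✓ 00011✓ 00100✓ 00101✓ 00110✓ 00111✓ 01010✓ 01011✓ 10000✓ 10001✓ 10010✓ 10011✓ 10100✓ 10101✓ 10110✓ 10111✓ 11001✓ 11010✓ 11100✓ 11101✓ 11110✓ 11111✓
Round 1: -0000✓ -0010✓ -0011✓ -0100✓ -0101✓ -0110✓ -0111✓ -1010✓ 0-010✓ 0-011✓ 00-00✓ 00-10✓ 00-11✓ 000-0✓ 0001-✓ 001-0✓ 001-1✓ 0010-✓ 0011-✓ 0101-✓ 1-001✓ 1-010✓ 1-100✓ 1-101✓ 1-110✓ 1-111✓ 10-00✓ 10-01✓ 10-10✓ 10-11✓ 100-0✓ 100-1✓ 1000-✓ 1001-✓ 101-0✓ 101-1✓ 1010-✓ 1011-✓ 11-01✓ 11-10✓ 111-0✓ 111-1✓ 1110-✓ 1111-✓
Round 2: --010 -0-00✓ -0-10✓ -0-11✓ -00-0✓ -001-✓ -01-0✓ -01-1✓ -010-✓ -011-✓ 0-01- 00--0✓ 00-1-✓ 001--✓ 1--01 1--10 1-1-0✓ 1-1-1✓ 1-10-✓ 1-11-✓ 10--0✓ 10--1✓ 10-0-✓ 10-1-✓ 100--✓ 101--✓ 111--✓
Round 3: -0--0 -0-1- -01-- 1-1-- 10---
PIs = {--010, -0--0, -0-1-, -01--, 0-01-, 1--01, 1--10, 1-1--, 10---}
Coverage chart:
  m2: --010,-0--0,-0-1-,0-01-
  m3: -0-1-,0-01-
  m4: -0--0,-01--
  m5: -01-- ←essential
  m6: -0--0,-0-1-,-01--
  m7: -0-1-,-01--
  m10: --010,0-01-
  m11: 0-01- ←essential
  m16: -0--0,10---
  m17: 1--01,10---
  m18: --010,-0--0,-0-1-,1--10,10---
  m19: -0-1-,10---
  m20: -0--0,-01--,1-1--,10---
  m21: -01--,1--01,1-1--,10---
  m25: 1--01 ←essential
  m28: 1-1-- ←essential
  m29: 1--01,1-1--
  m30: 1--10,1-1--
  m31: 1-1-- ←essential
Essential: -01--, 0-01-, 1--01, 1-1--

4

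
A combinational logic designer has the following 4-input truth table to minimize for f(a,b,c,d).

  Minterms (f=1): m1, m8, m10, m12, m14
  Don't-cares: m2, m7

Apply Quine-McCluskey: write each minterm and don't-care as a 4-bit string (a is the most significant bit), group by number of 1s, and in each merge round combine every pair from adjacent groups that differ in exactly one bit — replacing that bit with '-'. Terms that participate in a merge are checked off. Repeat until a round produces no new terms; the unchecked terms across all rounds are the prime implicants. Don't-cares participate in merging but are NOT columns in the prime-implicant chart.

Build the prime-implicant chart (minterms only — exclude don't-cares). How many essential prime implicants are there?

[col 0] 0001, 0010*, 0111, 1000*, 1010*, 1100*, 1110*
[col 1] -010, 1-00*, 1-10*, 10-0*, 11-0*
[col 2] 1--0
Prime implicants: -010, 0001, 0111, 1--0
PI chart (minterm → PIs covering it):
  1 | 0001  (sole → essential)
  8 | 1--0  (sole → essential)
  10 | -010,1--0
  12 | 1--0  (sole → essential)
  14 | 1--0  (sole → essential)
Essential prime implicants: 0001, 1--0

2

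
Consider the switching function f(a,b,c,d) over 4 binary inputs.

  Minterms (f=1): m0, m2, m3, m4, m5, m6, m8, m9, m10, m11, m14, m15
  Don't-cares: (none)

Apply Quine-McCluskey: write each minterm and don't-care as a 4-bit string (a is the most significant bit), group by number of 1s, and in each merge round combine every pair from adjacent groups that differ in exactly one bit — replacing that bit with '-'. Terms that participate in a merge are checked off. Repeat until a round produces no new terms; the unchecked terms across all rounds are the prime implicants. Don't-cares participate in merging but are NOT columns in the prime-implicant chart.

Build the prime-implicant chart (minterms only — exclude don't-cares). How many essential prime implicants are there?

4

Round 0: 0000✓ 0010✓ 0011✓ 0100✓ 0101✓ 0110✓ 1000✓ 1001✓ 1010✓ 1011✓ 1110✓ 1111✓
Round 1: -000✓ -010✓ -011✓ -110✓ 0-00✓ 0-10✓ 00-0✓ 001-✓ 01-0✓ 010- 1-10✓ 1-11✓ 10-0✓ 10-1✓ 100-✓ 101-✓ 111-✓
Round 2: --10 -0-0 -01- 0--0 1-1- 10--
PIs = {--10, -0-0, -01-, 0--0, 010-, 1-1-, 10--}
Coverage chart:
  m0: -0-0,0--0
  m2: --10,-0-0,-01-,0--0
  m3: -01- ←essential
  m4: 0--0,010-
  m5: 010- ←essential
  m6: --10,0--0
  m8: -0-0,10--
  m9: 10-- ←essential
  m10: --10,-0-0,-01-,1-1-,10--
  m11: -01-,1-1-,10--
  m14: --10,1-1-
  m15: 1-1- ←essential
Essential: -01-, 010-, 1-1-, 10--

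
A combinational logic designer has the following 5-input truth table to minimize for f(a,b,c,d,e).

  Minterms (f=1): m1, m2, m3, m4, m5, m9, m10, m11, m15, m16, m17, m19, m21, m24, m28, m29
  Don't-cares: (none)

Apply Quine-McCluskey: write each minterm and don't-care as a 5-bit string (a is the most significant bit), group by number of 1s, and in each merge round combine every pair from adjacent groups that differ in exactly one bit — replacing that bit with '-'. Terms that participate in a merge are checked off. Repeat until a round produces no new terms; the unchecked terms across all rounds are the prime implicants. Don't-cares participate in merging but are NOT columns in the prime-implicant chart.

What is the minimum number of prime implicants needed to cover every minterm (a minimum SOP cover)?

8

Round 0: 00001✓ 00010✓ 00011✓ 00100✓ 00101✓ 01001✓ 01010✓ 01011✓ 01111✓ 10000✓ 10001✓ 10011✓ 10101✓ 11000✓ 11100✓ 11101✓
Round 1: -0001✓ -0011✓ -0101✓ 0-001✓ 0-010✓ 0-011✓ 00-01✓ 000-1✓ 0001-✓ 0010- 01-11 010-1✓ 0101-✓ 1-000 1-101 10-01✓ 100-1✓ 1000- 11-00 1110-
Round 2: -0-01 -00-1 0-0-1 0-01-
PIs = {-0-01, -00-1, 0-0-1, 0-01-, 0010-, 01-11, 1-000, 1-101, 1000-, 11-00, 1110-}
Coverage chart:
  m1: -0-01,-00-1,0-0-1
  m2: 0-01- ←essential
  m3: -00-1,0-0-1,0-01-
  m4: 0010- ←essential
  m5: -0-01,0010-
  m9: 0-0-1 ←essential
  m10: 0-01- ←essential
  m11: 0-0-1,0-01-,01-11
  m15: 01-11 ←essential
  m16: 1-000,1000-
  m17: -0-01,-00-1,1000-
  m19: -00-1 ←essential
  m21: -0-01,1-101
  m24: 1-000,11-00
  m28: 11-00,1110-
  m29: 1-101,1110-
Essential: -00-1, 0-0-1, 0-01-, 0010-, 01-11
Petrick residual → -0-01, 1-000, 1110-
Min cover (8 terms): b'd'e + b'c'e + a'c'e + a'c'd + a'b'cd' + a'bde + ac'd'e' + abcd'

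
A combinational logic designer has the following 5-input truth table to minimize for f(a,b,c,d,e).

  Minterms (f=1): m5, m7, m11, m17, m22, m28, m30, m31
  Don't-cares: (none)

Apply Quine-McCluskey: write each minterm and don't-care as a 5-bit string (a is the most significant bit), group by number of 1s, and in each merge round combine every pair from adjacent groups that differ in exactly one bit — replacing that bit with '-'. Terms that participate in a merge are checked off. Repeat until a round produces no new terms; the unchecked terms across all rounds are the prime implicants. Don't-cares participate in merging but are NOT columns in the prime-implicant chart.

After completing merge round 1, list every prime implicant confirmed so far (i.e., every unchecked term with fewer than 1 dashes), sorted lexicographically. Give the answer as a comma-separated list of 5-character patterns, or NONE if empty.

[col 0] 00101*, 00111*, 01011, 10001, 10110*, 11100*, 11110*, 11111*
[col 1] 001-1, 1-110, 111-0, 1111-
Prime implicants: 001-1, 01011, 1-110, 10001, 111-0, 1111-

01011, 10001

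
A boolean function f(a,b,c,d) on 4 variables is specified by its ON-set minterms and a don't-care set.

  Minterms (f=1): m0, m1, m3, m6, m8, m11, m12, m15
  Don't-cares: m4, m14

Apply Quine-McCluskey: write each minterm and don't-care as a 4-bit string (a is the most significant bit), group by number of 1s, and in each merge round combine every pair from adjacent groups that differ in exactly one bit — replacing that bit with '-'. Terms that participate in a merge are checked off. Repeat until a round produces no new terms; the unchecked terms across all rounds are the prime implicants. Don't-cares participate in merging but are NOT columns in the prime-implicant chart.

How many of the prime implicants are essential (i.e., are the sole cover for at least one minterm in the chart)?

Round 0: 0000✓ 0001✓ 0011✓ 0100✓ 0110✓ 1000✓ 1011✓ 1100✓ 1110✓ 1111✓
Round 1: -000✓ -011 -100✓ -110✓ 0-00✓ 00-1 000- 01-0✓ 1-00✓ 1-11 11-0✓ 111-
Round 2: --00 -1-0
PIs = {--00, -011, -1-0, 00-1, 000-, 1-11, 111-}
Coverage chart:
  m0: --00,000-
  m1: 00-1,000-
  m3: -011,00-1
  m6: -1-0 ←essential
  m8: --00 ←essential
  m11: -011,1-11
  m12: --00,-1-0
  m15: 1-11,111-
Essential: --00, -1-0

2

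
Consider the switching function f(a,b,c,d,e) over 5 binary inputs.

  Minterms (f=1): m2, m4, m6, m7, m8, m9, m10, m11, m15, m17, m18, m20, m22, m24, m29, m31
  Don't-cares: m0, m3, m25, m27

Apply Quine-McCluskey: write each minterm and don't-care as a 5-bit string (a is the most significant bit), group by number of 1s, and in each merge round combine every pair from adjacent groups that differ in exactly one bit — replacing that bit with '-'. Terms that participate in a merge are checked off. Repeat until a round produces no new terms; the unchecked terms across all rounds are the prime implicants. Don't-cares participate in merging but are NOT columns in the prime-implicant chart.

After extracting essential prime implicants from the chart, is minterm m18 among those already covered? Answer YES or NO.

size-2^0 implicants → 00000(✓)  00010(✓)  00011(✓)  00100(✓)  00110(✓)  00111(✓)  01000(✓)  01001(✓)  01010(✓)  01011(✓)  01111(✓)  10001(✓)  10010(✓)  10100(✓)  10110(✓)  11000(✓)  11001(✓)  11011(✓)  11101(✓)  11111(✓)
size-2^1 implicants → -0010(✓)  -0100(✓)  -0110(✓)  -1000(✓)  -1001(✓)  -1011(✓)  -1111(✓)  0-000(✓)  0-010(✓)  0-011(✓)  0-111(✓)  00-00(✓)  00-10(✓)  00-11(✓)  000-0(✓)  0001-(✓)  001-0(✓)  0011-(✓)  01-11(✓)  010-0(✓)  010-1(✓)  0100-(✓)  0101-(✓)  1-001  10-10(✓)  101-0(✓)  11-01(✓)  11-11(✓)  110-1(✓)  1100-(✓)  111-1(✓)
size-2^2 implicants → -0-10  -01-0  -1-11  -10-1  -100-  0--11  0-0-0  0-01-  00--0  00-1-  010--  11--1
Unchecked terms (primes): -0-10, -01-0, -1-11, -10-1, -100-, 0--11, 0-0-0, 0-01-, 00--0, 00-1-, 010--, 1-001, 11--1
Minterm coverage:
  m2 ⊆ -0-10,0-0-0,0-01-,00--0,00-1-
  m4 ⊆ -01-0,00--0
  m6 ⊆ -0-10,-01-0,00--0,00-1-
  m7 ⊆ 0--11,00-1-
  m8 ⊆ -100-,0-0-0,010--
  m9 ⊆ -10-1,-100-,010--
  m10 ⊆ 0-0-0,0-01-,010--
  m11 ⊆ -1-11,-10-1,0--11,0-01-,010--
  m15 ⊆ -1-11,0--11
  m17 ⊆ 1-001 [E]
  m18 ⊆ -0-10 [E]
  m20 ⊆ -01-0 [E]
  m22 ⊆ -0-10,-01-0
  m24 ⊆ -100- [E]
  m29 ⊆ 11--1 [E]
  m31 ⊆ -1-11,11--1
E = {-0-10, -01-0, -100-, 1-001, 11--1}

YES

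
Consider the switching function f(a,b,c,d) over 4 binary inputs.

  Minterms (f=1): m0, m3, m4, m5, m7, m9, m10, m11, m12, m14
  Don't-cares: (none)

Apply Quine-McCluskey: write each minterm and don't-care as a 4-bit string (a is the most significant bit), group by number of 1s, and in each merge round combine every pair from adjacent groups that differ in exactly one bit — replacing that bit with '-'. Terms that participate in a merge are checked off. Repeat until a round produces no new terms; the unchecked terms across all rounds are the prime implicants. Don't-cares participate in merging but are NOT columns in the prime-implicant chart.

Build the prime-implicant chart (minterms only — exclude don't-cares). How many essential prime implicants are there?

Round 0: 0000✓ 0011✓ 0100✓ 0101✓ 0111✓ 1001✓ 1010✓ 1011✓ 1100✓ 1110✓
Round 1: -011 -100 0-00 0-11 01-1 010- 1-10 10-1 101- 11-0
PIs = {-011, -100, 0-00, 0-11, 01-1, 010-, 1-10, 10-1, 101-, 11-0}
Coverage chart:
  m0: 0-00 ←essential
  m3: -011,0-11
  m4: -100,0-00,010-
  m5: 01-1,010-
  m7: 0-11,01-1
  m9: 10-1 ←essential
  m10: 1-10,101-
  m11: -011,10-1,101-
  m12: -100,11-0
  m14: 1-10,11-0
Essential: 0-00, 10-1

2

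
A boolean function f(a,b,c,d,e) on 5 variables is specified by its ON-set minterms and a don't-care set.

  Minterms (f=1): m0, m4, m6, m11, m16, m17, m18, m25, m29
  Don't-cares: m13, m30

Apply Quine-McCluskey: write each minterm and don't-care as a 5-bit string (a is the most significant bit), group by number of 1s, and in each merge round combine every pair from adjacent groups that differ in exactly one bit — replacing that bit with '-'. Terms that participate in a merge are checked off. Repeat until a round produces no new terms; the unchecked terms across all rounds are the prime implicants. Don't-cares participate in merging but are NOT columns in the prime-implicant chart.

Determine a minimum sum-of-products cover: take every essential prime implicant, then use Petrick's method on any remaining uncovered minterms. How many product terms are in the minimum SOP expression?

[col 0] 00000*, 00100*, 00110*, 01011, 01101*, 10000*, 10001*, 10010*, 11001*, 11101*, 11110
[col 1] -0000, -1101, 00-00, 001-0, 1-001, 100-0, 1000-, 11-01
Prime implicants: -0000, -1101, 00-00, 001-0, 01011, 1-001, 100-0, 1000-, 11-01, 11110
PI chart (minterm → PIs covering it):
  0 | -0000,00-00
  4 | 00-00,001-0
  6 | 001-0  (sole → essential)
  11 | 01011  (sole → essential)
  16 | -0000,100-0,1000-
  17 | 1-001,1000-
  18 | 100-0  (sole → essential)
  25 | 1-001,11-01
  29 | -1101,11-01
Essential prime implicants: 001-0, 01011, 100-0
Petrick residual → -0000, -1101, 1-001
Minimum SOP uses 6 PIs: b'c'd'e' + bcd'e + a'b'ce' + a'bc'de + ac'd'e + ab'c'e'

6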